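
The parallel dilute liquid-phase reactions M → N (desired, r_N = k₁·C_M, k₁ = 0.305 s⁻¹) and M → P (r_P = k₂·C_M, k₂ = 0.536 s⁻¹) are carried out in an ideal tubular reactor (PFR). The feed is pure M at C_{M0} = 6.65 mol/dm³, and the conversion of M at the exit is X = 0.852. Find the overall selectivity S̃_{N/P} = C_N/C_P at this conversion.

C_M = C_{M0}(1−X) = 0.9842 mol/dm³.
Both paths are first order in M, so the instantaneous fraction to N is constant: dC_N/d(−C_M) = k₁/(k₁+k₂) = 0.3627.
C_N = 0.3627·(C_{M0}−C_M) = 0.3627×5.666 = 2.05 mol/dm³.
C_P = (C_{M0}−C_M)−C_N = 3.611 mol/dm³; S̃_{N/P} = 2.055/3.611 = 0.569.

0.569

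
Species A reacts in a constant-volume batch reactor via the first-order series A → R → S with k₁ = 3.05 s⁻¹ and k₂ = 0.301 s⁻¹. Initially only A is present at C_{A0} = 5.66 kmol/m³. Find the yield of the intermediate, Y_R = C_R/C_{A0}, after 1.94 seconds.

0.616

Solving the coupled first-order balances gives C_R(t) = [k₁/(k₂−k₁)]·C_{A0}·(e^(−k₁t) − e^(−k₂t)).
e^(−k₁t) = e^(−3.05×1.94) = e^(−5.917) = 0.002693; e^(−k₂t) = e^(−0.5839) = 0.5577.
C_R = 3.05×5.66/(0.301−3.05) × (0.002693−0.5577) = (-6.280)×(-0.5550) = 3.485 kmol/m³.
Y_R = C_R/C_{A0} = 3.485/5.66 = 0.616.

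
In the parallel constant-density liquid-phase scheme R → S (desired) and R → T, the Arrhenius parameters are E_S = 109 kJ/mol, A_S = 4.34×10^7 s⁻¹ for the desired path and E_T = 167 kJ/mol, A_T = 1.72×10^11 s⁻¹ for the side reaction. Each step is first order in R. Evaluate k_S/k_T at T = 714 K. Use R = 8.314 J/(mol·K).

Since both paths have the same order in R, the concentration cancels and S_{S/T} = k_S/k_T = (A_S/A_T)·exp[(E_T−E_S)/(RT)].
(E_T−E_S)/(RT) = (167−109)×10³/(8.314×714) = 58000/5936 = 9.771.
k_S/k_T = (4.34×10^7/1.72×10^11)·exp(9.771) = 2.523×10^-4 × 17511 = 4.42.

4.42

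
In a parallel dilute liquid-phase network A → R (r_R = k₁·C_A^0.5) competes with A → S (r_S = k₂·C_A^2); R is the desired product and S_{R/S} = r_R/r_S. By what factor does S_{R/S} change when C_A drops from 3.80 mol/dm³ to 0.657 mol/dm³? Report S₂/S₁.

13.9

S_{R/S} = (k₁/k₂)·C_A^-1.5, so S₂/S₁ = (C_{A,2}/C_{A,1})^-1.5.
= (0.657/3.80)^(-1.5) = (0.1729)^(-1.5) = 13.9.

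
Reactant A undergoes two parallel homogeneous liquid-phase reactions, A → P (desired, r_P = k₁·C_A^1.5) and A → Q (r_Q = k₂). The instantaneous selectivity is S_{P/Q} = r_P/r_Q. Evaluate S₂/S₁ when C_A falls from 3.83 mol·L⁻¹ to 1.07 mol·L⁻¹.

S_{P/Q} = (k₁/k₂)·C_A^1.5, so S₂/S₁ = (C_{A,2}/C_{A,1})^1.5.
= (1.07/3.83)^1.5 = (0.2794)^1.5 = 0.148.

0.148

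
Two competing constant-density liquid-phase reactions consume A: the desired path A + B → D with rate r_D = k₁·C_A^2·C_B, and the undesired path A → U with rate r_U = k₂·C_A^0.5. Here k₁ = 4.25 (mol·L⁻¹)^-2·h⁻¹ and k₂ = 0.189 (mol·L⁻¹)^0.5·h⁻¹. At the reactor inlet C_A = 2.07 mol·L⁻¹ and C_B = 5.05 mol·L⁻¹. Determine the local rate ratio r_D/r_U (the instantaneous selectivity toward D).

S_{D/U} = r_D/r_U = (k₁·C_A^2·C_B)/(k₂·C_A^0.5) = (k₁/k₂)·C_A^1.5·C_B.
= (4.25×2.070^2×5.050) / (0.189×2.070^0.5) = 91.96/0.2719 = 338.
Since the desired path is higher order in A, keeping C_A high (PFR or concentrated feed) favours D.

338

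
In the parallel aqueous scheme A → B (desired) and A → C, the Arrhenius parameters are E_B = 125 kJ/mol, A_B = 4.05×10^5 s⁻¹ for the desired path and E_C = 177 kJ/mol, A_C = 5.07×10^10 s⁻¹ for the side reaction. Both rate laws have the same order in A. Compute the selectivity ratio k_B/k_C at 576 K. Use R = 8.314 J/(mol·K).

0.415

Since both paths have the same order in A, the concentration cancels and S_{B/C} = k_B/k_C = (A_B/A_C)·exp[(E_C−E_B)/(RT)].
(E_C−E_B)/(RT) = (177−125)×10³/(8.314×576) = 52000/4789 = 10.86.
k_B/k_C = (4.05×10^5/5.07×10^10)·exp(10.86) = 7.988×10^-6 × 51975 = 0.415.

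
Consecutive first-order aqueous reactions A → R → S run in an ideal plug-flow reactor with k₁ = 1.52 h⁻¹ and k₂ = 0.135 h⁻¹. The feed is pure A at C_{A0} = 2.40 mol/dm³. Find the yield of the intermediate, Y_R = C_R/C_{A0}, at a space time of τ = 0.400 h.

0.442

Solving the coupled first-order balances gives C_R(τ) = [k₁/(k₂−k₁)]·C_{A0}·(e^(−k₁τ) − e^(−k₂τ)).
e^(−k₁τ) = e^(−1.52×0.400) = e^(−0.6080) = 0.5444; e^(−k₂τ) = e^(−0.05400) = 0.9474.
C_R = 1.52×2.40/(0.135−1.52) × (0.5444−0.9474) = (-2.634)×(-0.4030) = 1.061 mol/dm³.
Y_R = C_R/C_{A0} = 1.061/2.40 = 0.442.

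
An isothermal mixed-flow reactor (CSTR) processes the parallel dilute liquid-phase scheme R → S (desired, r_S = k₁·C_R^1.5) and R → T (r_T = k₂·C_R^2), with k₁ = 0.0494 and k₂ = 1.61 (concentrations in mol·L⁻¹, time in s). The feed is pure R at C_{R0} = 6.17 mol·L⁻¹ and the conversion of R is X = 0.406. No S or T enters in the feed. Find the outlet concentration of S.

0.0395 mol·L⁻¹

Exit C_R = C_{R0}(1−X) = 6.17×0.594 = 3.665 mol·L⁻¹.
A CSTR operates uniformly at the exit composition, giving r_S = 0.3466 and r_T = 21.63 (each k·C_R^n at C_R = 3.665).
Fraction of consumed R going to S: r_S/(r_S+r_T) = 0.01577.
C_S = 0.01577·C_{R0}·X = 0.01577×6.17×0.406 = 0.0395 mol·L⁻¹.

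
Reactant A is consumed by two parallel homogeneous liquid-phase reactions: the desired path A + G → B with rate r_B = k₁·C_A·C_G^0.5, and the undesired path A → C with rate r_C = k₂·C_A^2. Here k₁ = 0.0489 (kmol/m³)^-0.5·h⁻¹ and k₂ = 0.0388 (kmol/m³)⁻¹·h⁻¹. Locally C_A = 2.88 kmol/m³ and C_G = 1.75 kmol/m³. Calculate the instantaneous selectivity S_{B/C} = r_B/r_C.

S_{B/C} = r_B/r_C = (k₁·C_A·C_G^0.5)/(k₂·C_A^2) = (k₁/k₂)·C_A⁻¹·C_G^0.5.
= (0.0489×2.880×1.750^0.5) / (0.0388×2.880^2) = 0.1863/0.3218 = 0.579.
The undesired path is higher order in A, so low C_A (CSTR or dilute feed) favours B.

0.579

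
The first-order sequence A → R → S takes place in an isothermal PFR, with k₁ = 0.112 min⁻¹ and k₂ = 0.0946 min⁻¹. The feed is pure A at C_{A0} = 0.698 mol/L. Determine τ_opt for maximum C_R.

9.70 min

For first-order series the maximum of C_R occurs at τ_opt = ln(k₂/k₁)/(k₂−k₁).
= ln(0.0946/0.112)/(0.0946−0.112) = ln(0.8446)/-0.01740 = -0.1688/-0.01740 = 9.70 min.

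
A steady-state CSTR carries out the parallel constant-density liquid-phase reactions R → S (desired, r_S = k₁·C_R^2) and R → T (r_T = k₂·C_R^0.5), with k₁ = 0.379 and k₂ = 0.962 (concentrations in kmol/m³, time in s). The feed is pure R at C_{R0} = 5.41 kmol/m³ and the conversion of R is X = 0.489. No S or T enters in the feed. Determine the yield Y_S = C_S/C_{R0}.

0.315

Exit C_R = C_{R0}(1−X) = 5.41×0.511 = 2.765 kmol/m³.
Rates in a CSTR are evaluated at the outlet concentration: r_S = 0.379×2.765^2 = 2.897, r_T = 0.962×2.765^0.5 = 1.599.
Fraction of consumed R going to S: r_S/(r_S+r_T) = 0.6442.
C_S = 0.6442·C_{R0}·X = 0.6442×5.41×0.489 = 1.70 kmol/m³; Y_S = C_S/C_{R0} = 0.315.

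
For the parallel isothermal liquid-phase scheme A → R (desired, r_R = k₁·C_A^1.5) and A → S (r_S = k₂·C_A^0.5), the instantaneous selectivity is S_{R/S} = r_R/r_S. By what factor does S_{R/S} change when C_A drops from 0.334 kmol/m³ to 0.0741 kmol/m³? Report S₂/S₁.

0.222

S_{R/S} = (k₁/k₂)·C_A, so S₂/S₁ = (C_{A,2}/C_{A,1}).
= 0.0741/0.334 = 0.222.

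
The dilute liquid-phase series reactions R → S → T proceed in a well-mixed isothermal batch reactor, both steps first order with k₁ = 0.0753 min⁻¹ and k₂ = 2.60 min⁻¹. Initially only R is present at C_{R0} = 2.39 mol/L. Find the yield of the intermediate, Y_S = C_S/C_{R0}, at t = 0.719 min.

Solving the coupled first-order balances gives C_S(t) = [k₁/(k₂−k₁)]·C_{R0}·(e^(−k₁t) − e^(−k₂t)).
e^(−k₁t) = e^(−0.0753×0.719) = e^(−0.05414) = 0.9473; e^(−k₂t) = e^(−1.869) = 0.1542.
C_S = 0.0753×2.39/(2.60−0.0753) × (0.9473−0.1542) = 0.07128×0.7931 = 0.05653 mol/L.
Y_S = C_S/C_{R0} = 0.05653/2.39 = 0.0237.

0.0237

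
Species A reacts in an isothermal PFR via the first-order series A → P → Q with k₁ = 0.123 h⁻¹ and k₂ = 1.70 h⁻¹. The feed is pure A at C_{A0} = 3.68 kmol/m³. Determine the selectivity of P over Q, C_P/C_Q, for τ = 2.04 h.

0.356

The intermediate concentration in a first-order A→B→C sequence is C_P = k₁C_{A0}(e^(−k₁τ) − e^(−k₂τ))/(k₂−k₁).
e^(−k₁τ) = e^(−0.123×2.04) = e^(−0.2509) = 0.7781; e^(−k₂τ) = e^(−3.468) = 0.03118.
C_P = 0.123×3.68/(1.70−0.123) × (0.7781−0.03118) = 0.2870×0.7469 = 0.2144 kmol/m³.
C_A = C_{A0}e^(−k₁τ) = 2.863 kmol/m³, so C_Q = C_{A0}−C_A−C_P = 0.6023 kmol/m³; C_P/C_Q = 0.356.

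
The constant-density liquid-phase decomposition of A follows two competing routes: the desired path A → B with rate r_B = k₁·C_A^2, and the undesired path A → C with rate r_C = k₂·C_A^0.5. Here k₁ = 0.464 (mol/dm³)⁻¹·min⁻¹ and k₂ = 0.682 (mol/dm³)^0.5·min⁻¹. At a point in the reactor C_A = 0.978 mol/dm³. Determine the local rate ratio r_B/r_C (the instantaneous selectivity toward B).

S_{B/C} = r_B/r_C = (k₁·C_A^2)/(k₂·C_A^0.5) = (k₁/k₂)·C_A^1.5.
= (0.464×0.9780^2) / (0.682×0.9780^0.5) = 0.4438/0.6745 = 0.658.

0.658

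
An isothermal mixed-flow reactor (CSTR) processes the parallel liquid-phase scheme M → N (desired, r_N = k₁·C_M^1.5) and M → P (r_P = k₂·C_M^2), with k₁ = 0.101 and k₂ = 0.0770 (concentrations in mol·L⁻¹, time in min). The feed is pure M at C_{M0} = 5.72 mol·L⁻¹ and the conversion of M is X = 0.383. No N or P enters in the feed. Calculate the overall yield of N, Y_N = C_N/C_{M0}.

Exit C_M = C_{M0}(1−X) = 5.72×0.617 = 3.529 mol·L⁻¹.
A CSTR operates uniformly at the exit composition, giving r_N = 0.6696 and r_P = 0.9591 (each k·C_M^n at C_M = 3.529).
Fraction of consumed M going to N: r_N/(r_N+r_P) = 0.4111.
C_N = 0.4111·C_{M0}·X = 0.4111×5.72×0.383 = 0.901 mol·L⁻¹; Y_N = C_N/C_{M0} = 0.157.

0.157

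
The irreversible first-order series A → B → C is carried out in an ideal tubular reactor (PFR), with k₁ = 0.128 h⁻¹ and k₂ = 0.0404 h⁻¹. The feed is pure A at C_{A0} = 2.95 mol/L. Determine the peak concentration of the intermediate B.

1.73 mol/L

For a first-order series the maximum intermediate yield is C_{B,max}/C_{A0} = (k₁/k₂)^[k₂/(k₂−k₁)].
= (0.128/0.0404)^(0.0404/(0.0404−0.128)) = (3.168)^(-0.4612) = 0.5875.
C_{B,max} = 0.5875×2.95 = 1.73 mol/L.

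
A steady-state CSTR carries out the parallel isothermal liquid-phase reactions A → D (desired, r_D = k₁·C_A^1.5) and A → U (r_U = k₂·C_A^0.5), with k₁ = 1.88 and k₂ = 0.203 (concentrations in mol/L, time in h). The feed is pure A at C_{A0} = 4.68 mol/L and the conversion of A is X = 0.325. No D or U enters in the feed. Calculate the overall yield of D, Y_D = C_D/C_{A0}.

0.314

Exit C_A = C_{A0}(1−X) = 4.68×0.675 = 3.159 mol/L.
A CSTR operates uniformly at the exit composition, giving r_D = 10.56 and r_U = 0.3608 (each k·C_A^n at C_A = 3.159).
Fraction of consumed A going to D: r_D/(r_D+r_U) = 0.9669.
C_D = 0.9669·C_{A0}·X = 0.9669×4.68×0.325 = 1.47 mol/L; Y_D = C_D/C_{A0} = 0.314.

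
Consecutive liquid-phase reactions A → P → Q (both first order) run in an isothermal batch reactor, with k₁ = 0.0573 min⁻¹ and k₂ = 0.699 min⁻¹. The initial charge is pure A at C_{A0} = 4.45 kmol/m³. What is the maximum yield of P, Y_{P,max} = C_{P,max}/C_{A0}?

0.0656

At the optimum, C_{P,max}/C_{A0} = (k₁/k₂)^[k₂/(k₂−k₁)].
= (0.0573/0.699)^(0.699/(0.699−0.0573)) = (0.08197)^(1.089) = 0.06557.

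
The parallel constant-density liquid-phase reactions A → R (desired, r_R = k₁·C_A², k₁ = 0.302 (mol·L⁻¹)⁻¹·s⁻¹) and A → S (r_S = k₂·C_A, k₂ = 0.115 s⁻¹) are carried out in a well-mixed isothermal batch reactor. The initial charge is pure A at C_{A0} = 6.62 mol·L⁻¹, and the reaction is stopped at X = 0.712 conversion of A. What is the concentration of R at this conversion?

C_A = C_{A0}(1−X) = 1.907 mol·L⁻¹.
Along a PFR/batch, dC_S/dC_A = −r_S/(r_R+r_S) = −k₂/(k₂+k₁·C_A).
Integrating from C_{A0} to C_A: C_S = (0.115/0.302)·ln[(0.115+0.302·6.62)/(0.115+0.302·1.91)] = 0.3808·ln(2.114/0.6908) = 0.4260 mol·L⁻¹.
Then C_R = (C_{A0}−C_A) − C_S = 4.713 − 0.4260 = 4.287 mol·L⁻¹.

4.29 mol·L⁻¹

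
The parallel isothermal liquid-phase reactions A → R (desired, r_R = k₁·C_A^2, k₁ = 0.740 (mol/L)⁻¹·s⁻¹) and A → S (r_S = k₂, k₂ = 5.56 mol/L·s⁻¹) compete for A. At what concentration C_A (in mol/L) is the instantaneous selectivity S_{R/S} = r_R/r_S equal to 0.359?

S_{R/S} = (k₁/k₂)·C_A^2 ⇒ C_A = (S·k₂/k₁)^(0.5).
= (0.359×5.56/0.740)^(0.5) = (2.697)^(0.5) = 1.64 mol/L.

1.64 mol/L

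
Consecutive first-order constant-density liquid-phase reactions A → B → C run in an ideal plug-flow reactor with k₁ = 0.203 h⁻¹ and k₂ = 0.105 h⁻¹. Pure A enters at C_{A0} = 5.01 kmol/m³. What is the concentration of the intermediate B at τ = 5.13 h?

2.39 kmol/m³

For first-order series with pure A initially, C_B(τ) = k₁C_{A0}/(k₂−k₁)·(e^(−k₁τ) − e^(−k₂τ)).
e^(−k₁τ) = e^(−0.203×5.13) = e^(−1.041) = 0.3530; e^(−k₂τ) = e^(−0.5386) = 0.5835.
C_B = 0.203×5.01/(0.105−0.203) × (0.3530−0.5835) = (-10.38)×(-0.2306) = 2.393 kmol/m³.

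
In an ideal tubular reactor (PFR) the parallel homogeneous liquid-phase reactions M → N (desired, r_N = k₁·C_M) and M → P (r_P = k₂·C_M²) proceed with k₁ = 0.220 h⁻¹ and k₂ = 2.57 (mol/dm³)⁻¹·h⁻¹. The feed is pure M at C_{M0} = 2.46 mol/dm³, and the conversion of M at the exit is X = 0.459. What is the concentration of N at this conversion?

0.0502 mol/dm³

C_M = C_{M0}(1−X) = 1.331 mol/dm³.
Along a PFR/batch, dC_N/dC_M = −r_N/(r_N+r_P) = −k₁/(k₁+k₂·C_M).
Integrating from C_{M0} to C_M: C_N = (0.220/2.57)·ln[(0.220+2.57·2.46)/(0.220+2.57·1.33)] = 0.08560·ln(6.542/3.640) = 0.05018 mol/dm³.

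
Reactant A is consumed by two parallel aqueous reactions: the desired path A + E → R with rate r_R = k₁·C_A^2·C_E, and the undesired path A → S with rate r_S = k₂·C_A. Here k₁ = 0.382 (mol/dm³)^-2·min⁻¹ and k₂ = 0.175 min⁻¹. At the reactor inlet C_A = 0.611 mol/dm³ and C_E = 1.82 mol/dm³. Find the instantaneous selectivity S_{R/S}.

S_{R/S} = r_R/r_S = (k₁·C_A^2·C_E)/(k₂·C_A) = (k₁/k₂)·C_A·C_E.
= (0.382×0.6110^2×1.820) / (0.175×0.6110) = 0.2595/0.1069 = 2.43.

2.43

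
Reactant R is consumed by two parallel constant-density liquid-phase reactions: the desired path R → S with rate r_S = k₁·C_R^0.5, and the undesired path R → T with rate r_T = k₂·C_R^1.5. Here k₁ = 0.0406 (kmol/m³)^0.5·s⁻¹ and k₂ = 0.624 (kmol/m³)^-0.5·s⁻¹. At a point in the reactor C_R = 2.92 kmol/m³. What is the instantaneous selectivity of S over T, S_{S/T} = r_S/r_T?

S_{S/T} = r_S/r_T = (k₁·C_R^0.5)/(k₂·C_R^1.5) = (k₁/k₂)·C_R⁻¹.
= (0.0406×2.920^0.5) / (0.624×2.920^1.5) = 0.06938/3.114 = 0.0223.
The undesired path is higher order in R, so low C_R (CSTR or dilute feed) favours S.

0.0223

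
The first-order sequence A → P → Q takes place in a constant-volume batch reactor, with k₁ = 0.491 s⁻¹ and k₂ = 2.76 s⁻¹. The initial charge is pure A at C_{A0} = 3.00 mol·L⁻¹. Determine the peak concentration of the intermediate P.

0.367 mol·L⁻¹

For a first-order series the maximum intermediate yield is C_{P,max}/C_{A0} = (k₁/k₂)^[k₂/(k₂−k₁)].
= (0.491/2.76)^(2.76/(2.76−0.491)) = (0.1779)^(1.216) = 0.1224.
C_{P,max} = 0.1224×3.00 = 0.367 mol·L⁻¹.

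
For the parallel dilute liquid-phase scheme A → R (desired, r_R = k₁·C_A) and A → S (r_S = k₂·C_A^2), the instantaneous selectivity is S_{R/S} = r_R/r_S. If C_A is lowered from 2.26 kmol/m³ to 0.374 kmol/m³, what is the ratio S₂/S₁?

6.04

S_{R/S} = (k₁/k₂)·C_A⁻¹, so S₂/S₁ = (C_{A,2}/C_{A,1})⁻¹.
= 2.26/0.374 = 6.04.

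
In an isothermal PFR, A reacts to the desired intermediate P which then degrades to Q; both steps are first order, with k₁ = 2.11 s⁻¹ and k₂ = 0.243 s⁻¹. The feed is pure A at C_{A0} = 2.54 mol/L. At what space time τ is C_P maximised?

1.16 s

Setting dC_P/dτ = 0 gives τ_opt = ln(k₂/k₁)/(k₂−k₁).
= ln(0.243/2.11)/(0.243−2.11) = ln(0.1152)/-1.867 = -2.161/-1.867 = 1.16 s.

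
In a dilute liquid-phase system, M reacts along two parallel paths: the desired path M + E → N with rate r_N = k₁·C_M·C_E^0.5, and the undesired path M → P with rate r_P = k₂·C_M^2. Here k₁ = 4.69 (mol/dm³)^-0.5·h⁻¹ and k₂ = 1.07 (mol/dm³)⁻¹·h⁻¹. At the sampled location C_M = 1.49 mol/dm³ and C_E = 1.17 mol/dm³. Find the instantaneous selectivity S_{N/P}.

S_{N/P} = r_N/r_P = (k₁·C_M·C_E^0.5)/(k₂·C_M^2) = (k₁/k₂)·C_M⁻¹·C_E^0.5.
= (4.69×1.490×1.170^0.5) / (1.07×1.490^2) = 7.559/2.376 = 3.18.
The undesired path is higher order in M, so low C_M (CSTR or dilute feed) favours N.

3.18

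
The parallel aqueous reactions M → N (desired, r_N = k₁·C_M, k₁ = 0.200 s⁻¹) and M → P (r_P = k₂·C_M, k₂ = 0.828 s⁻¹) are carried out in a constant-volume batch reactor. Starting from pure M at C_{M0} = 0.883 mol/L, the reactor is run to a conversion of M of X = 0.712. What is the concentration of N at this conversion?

C_M = C_{M0}(1−X) = 0.2543 mol/L.
Both paths are first order in M, so the instantaneous fraction to N is constant: dC_N/d(−C_M) = k₁/(k₁+k₂) = 0.1946.
C_N = 0.1946·(C_{M0}−C_M) = 0.1946×0.6287 = 0.122 mol/L.

0.122 mol/L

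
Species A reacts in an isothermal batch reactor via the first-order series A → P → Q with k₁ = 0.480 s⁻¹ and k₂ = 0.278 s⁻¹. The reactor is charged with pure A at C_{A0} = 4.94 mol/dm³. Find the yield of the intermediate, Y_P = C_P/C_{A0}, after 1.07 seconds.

0.343

The intermediate concentration in a first-order A→B→C sequence is C_P = k₁C_{A0}(e^(−k₁t) − e^(−k₂t))/(k₂−k₁).
e^(−k₁t) = e^(−0.480×1.07) = e^(−0.5136) = 0.5983; e^(−k₂t) = e^(−0.2975) = 0.7427.
C_P = 0.480×4.94/(0.278−0.480) × (0.5983−0.7427) = (-11.74)×(-0.1444) = 1.695 mol/dm³.
Y_P = C_P/C_{A0} = 1.695/4.94 = 0.343.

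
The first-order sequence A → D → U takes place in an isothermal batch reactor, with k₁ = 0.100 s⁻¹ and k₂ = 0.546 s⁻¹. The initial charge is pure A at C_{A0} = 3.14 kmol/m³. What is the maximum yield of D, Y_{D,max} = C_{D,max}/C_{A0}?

At the optimum, C_{D,max}/C_{A0} = (k₁/k₂)^[k₂/(k₂−k₁)].
= (0.100/0.546)^(0.546/(0.546−0.100)) = (0.1832)^(1.224) = 0.1252.

0.125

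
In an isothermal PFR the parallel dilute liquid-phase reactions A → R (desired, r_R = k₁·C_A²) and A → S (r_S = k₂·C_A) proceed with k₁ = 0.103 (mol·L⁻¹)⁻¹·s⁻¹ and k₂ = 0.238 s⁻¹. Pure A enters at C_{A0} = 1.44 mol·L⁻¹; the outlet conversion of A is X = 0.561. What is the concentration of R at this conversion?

C_A = C_{A0}(1−X) = 0.6322 mol·L⁻¹.
Along a PFR/batch, dC_S/dC_A = −r_S/(r_R+r_S) = −k₂/(k₂+k₁·C_A).
Integrating from C_{A0} to C_A: C_S = (0.238/0.103)·ln[(0.238+0.103·1.44)/(0.238+0.103·0.632)] = 2.311·ln(0.3863/0.3031) = 0.5605 mol·L⁻¹.
Then C_R = (C_{A0}−C_A) − C_S = 0.8078 − 0.5605 = 0.2474 mol·L⁻¹.

0.247 mol·L⁻¹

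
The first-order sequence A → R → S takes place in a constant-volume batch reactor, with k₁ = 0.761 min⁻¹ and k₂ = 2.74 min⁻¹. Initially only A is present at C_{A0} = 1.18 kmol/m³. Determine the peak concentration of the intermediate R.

0.200 kmol/m³

For a first-order series the maximum intermediate yield is C_{R,max}/C_{A0} = (k₁/k₂)^[k₂/(k₂−k₁)].
= (0.761/2.74)^(2.74/(2.74−0.761)) = (0.2777)^(1.385) = 0.1697.
C_{R,max} = 0.1697×1.18 = 0.200 kmol/m³.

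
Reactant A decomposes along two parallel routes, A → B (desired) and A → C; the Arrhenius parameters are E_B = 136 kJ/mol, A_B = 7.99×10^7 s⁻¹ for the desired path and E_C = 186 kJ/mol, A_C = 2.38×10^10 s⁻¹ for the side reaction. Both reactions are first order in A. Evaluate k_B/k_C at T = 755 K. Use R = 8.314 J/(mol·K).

9.67

With equal orders, S_{B/C} = k_B/k_C = (A_B/A_C)·exp[(E_C−E_B)/(RT)].
(E_C−E_B)/(RT) = (186−136)×10³/(8.314×755) = 50000/6277 = 7.965.
k_B/k_C = (7.99×10^7/2.38×10^10)·exp(7.965) = 0.003357 × 2880 = 9.67.
Since E_B < E_C, lowering the temperature improves selectivity toward B.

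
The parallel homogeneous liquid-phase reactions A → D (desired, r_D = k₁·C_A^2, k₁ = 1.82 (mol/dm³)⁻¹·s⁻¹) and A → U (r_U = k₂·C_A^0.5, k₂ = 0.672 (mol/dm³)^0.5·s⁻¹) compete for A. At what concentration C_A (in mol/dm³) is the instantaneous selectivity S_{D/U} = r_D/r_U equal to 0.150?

S_{D/U} = (k₁/k₂)·C_A^1.5 ⇒ C_A = (S·k₂/k₁)^(1/1.5).
= (0.150×0.672/1.82)^(0.6667) = (0.05538)^(0.6667) = 0.145 mol/dm³.

0.145 mol/dm³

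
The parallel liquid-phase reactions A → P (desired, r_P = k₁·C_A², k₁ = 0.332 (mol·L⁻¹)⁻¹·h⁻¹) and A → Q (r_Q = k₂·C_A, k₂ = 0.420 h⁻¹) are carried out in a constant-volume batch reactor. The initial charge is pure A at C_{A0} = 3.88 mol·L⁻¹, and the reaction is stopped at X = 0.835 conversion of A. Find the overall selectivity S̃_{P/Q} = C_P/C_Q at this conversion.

1.58

C_A = C_{A0}(1−X) = 0.6402 mol·L⁻¹.
Along a PFR/batch, dC_Q/dC_A = −r_Q/(r_P+r_Q) = −k₂/(k₂+k₁·C_A).
Integrating from C_{A0} to C_A: C_Q = (0.420/0.332)·ln[(0.420+0.332·3.88)/(0.420+0.332·0.640)] = 1.265·ln(1.708/0.6325) = 1.257 mol·L⁻¹.
Then C_P = (C_{A0}−C_A) − C_Q = 3.240 − 1.257 = 1.983 mol·L⁻¹.
S̃_{P/Q} = C_P/C_Q = 1.983/1.257 = 1.58.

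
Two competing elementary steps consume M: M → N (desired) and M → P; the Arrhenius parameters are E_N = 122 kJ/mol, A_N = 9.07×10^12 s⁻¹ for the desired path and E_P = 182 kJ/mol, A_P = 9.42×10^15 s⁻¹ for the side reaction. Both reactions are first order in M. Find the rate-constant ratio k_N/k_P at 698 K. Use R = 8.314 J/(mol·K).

With equal orders, S_{N/P} = k_N/k_P = (A_N/A_P)·exp[(E_P−E_N)/(RT)].
(E_P−E_N)/(RT) = (182−122)×10³/(8.314×698) = 60000/5803 = 10.34.
k_N/k_P = (9.07×10^12/9.42×10^15)·exp(10.34) = 9.628×10^-4 × 30920 = 29.8.
Since E_N < E_P, lowering the temperature improves selectivity toward N.

29.8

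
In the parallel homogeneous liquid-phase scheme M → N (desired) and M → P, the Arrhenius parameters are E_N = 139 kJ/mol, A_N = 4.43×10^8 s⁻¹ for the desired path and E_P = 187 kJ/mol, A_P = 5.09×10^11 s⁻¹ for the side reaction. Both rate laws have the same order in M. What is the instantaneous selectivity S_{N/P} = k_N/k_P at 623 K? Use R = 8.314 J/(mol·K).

9.21

Since both paths have the same order in M, the concentration cancels and S_{N/P} = k_N/k_P = (A_N/A_P)·exp[(E_P−E_N)/(RT)].
(E_P−E_N)/(RT) = (187−139)×10³/(8.314×623) = 48000/5180 = 9.267.
k_N/k_P = (4.43×10^8/5.09×10^11)·exp(9.267) = 8.703×10^-4 × 10584 = 9.21.
Since E_N < E_P, lowering the temperature improves selectivity toward N.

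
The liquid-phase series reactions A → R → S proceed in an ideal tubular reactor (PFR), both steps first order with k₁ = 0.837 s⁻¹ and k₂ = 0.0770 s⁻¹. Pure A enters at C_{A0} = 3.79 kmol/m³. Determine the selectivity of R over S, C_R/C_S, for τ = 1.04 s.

21.5

Solving the coupled first-order balances gives C_R(τ) = [k₁/(k₂−k₁)]·C_{A0}·(e^(−k₁τ) − e^(−k₂τ)).
e^(−k₁τ) = e^(−0.837×1.04) = e^(−0.8705) = 0.4188; e^(−k₂τ) = e^(−0.08008) = 0.9230.
C_R = 0.837×3.79/(0.0770−0.837) × (0.4188−0.9230) = (-4.174)×(-0.5043) = 2.105 kmol/m³.
C_A = C_{A0}e^(−k₁τ) = 1.587 kmol/m³, so C_S = C_{A0}−C_A−C_R = 0.09803 kmol/m³; C_R/C_S = 21.5.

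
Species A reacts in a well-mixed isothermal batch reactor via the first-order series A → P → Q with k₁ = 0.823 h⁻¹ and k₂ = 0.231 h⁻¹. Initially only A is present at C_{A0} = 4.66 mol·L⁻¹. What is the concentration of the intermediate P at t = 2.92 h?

The intermediate concentration in a first-order A→B→C sequence is C_P = k₁C_{A0}(e^(−k₁t) − e^(−k₂t))/(k₂−k₁).
e^(−k₁t) = e^(−0.823×2.92) = e^(−2.403) = 0.09043; e^(−k₂t) = e^(−0.6745) = 0.5094.
C_P = 0.823×4.66/(0.231−0.823) × (0.09043−0.5094) = (-6.478)×(-0.4190) = 2.714 mol·L⁻¹.

2.71 mol·L⁻¹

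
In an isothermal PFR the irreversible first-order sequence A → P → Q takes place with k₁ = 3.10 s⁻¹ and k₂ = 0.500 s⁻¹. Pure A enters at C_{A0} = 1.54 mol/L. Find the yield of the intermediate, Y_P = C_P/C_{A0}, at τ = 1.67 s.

0.511

Solving the coupled first-order balances gives C_P(τ) = [k₁/(k₂−k₁)]·C_{A0}·(e^(−k₁τ) − e^(−k₂τ)).
e^(−k₁τ) = e^(−3.10×1.67) = e^(−5.177) = 0.005645; e^(−k₂τ) = e^(−0.8350) = 0.4339.
C_P = 3.10×1.54/(0.500−3.10) × (0.005645−0.4339) = (-1.836)×(-0.4282) = 0.7863 mol/L.
Y_P = C_P/C_{A0} = 0.7863/1.54 = 0.511.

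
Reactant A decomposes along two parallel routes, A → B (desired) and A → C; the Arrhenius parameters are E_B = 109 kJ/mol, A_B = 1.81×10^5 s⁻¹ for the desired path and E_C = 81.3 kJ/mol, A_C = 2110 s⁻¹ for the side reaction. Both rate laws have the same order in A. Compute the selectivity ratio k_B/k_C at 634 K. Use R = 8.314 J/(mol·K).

Since both paths have the same order in A, the concentration cancels and S_{B/C} = k_B/k_C = (A_B/A_C)·exp[(E_C−E_B)/(RT)].
(E_C−E_B)/(RT) = (81.3−109)×10³/(8.314×634) = -27700/5271 = -5.255.
k_B/k_C = (1.81×10^5/2110)·exp(-5.255) = 85.78 × 0.005221 = 0.448.

0.448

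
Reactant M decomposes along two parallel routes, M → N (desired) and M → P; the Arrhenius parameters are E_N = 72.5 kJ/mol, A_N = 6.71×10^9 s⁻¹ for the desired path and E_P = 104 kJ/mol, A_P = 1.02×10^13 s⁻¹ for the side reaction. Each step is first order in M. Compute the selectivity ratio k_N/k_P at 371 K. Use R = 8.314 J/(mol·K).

17.9

Since both paths have the same order in M, the concentration cancels and S_{N/P} = k_N/k_P = (A_N/A_P)·exp[(E_P−E_N)/(RT)].
(E_P−E_N)/(RT) = (104−72.5)×10³/(8.314×371) = 31500/3084 = 10.21.
k_N/k_P = (6.71×10^9/1.02×10^13)·exp(10.21) = 6.578×10^-4 × 27238 = 17.9.
Since E_N < E_P, lowering the temperature improves selectivity toward N.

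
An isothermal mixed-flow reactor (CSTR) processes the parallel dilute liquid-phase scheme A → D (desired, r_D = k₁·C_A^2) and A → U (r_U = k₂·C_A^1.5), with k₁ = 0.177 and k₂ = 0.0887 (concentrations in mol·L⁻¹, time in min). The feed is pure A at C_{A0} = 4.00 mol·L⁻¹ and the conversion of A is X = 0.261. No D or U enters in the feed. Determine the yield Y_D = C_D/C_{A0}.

Exit C_A = C_{A0}(1−X) = 4.00×0.739 = 2.956 mol·L⁻¹.
Rates in a CSTR are evaluated at the outlet concentration: r_D = 0.177×2.956^2 = 1.547, r_U = 0.0887×2.956^1.5 = 0.4508.
Fraction of consumed A going to D: r_D/(r_D+r_U) = 0.7743.
C_D = 0.7743·C_{A0}·X = 0.7743×4.00×0.261 = 0.808 mol·L⁻¹; Y_D = C_D/C_{A0} = 0.202.

0.202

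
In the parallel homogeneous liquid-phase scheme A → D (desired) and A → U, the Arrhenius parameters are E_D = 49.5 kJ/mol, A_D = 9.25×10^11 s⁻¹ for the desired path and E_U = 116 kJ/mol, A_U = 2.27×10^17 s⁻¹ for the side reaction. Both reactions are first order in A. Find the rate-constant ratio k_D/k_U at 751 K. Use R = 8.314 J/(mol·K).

With equal orders, S_{D/U} = k_D/k_U = (A_D/A_U)·exp[(E_U−E_D)/(RT)].
(E_U−E_D)/(RT) = (116−49.5)×10³/(8.314×751) = 66500/6244 = 10.65.
k_D/k_U = (9.25×10^11/2.27×10^17)·exp(10.65) = 4.075×10^-6 × 42215 = 0.172.
Since E_D < E_U, lowering the temperature improves selectivity toward D.

0.172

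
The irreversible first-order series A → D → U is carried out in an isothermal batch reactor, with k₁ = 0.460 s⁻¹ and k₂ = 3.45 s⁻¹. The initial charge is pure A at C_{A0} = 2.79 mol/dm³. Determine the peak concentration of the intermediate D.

0.273 mol/dm³

For a first-order series the maximum intermediate yield is C_{D,max}/C_{A0} = (k₁/k₂)^[k₂/(k₂−k₁)].
= (0.460/3.45)^(3.45/(3.45−0.460)) = (0.1333)^(1.154) = 0.09779.
C_{D,max} = 0.09779×2.79 = 0.273 mol/dm³.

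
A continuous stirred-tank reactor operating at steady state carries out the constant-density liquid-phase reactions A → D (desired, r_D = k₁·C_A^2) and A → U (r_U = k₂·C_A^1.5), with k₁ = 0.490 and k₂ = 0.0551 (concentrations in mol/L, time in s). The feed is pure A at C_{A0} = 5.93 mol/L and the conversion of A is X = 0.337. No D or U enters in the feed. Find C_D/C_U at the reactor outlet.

Exit C_A = C_{A0}(1−X) = 5.93×0.663 = 3.932 mol/L.
In a CSTR the entire volume is at exit conditions, so r_D = 0.490×3.932^2 = 7.574 and r_U = 0.0551×3.932^1.5 = 0.4295.
Overall selectivity = C_D/C_U = r_Dτ/(r_Uτ) = r_D/r_U = 17.6.

17.6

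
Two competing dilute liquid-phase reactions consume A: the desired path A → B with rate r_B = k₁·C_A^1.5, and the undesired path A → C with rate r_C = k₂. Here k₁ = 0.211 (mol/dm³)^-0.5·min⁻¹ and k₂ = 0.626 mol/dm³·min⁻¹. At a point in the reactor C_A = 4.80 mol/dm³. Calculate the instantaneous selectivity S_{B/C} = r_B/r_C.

3.54

S_{B/C} = r_B/r_C = (k₁·C_A^1.5)/(k₂) = (k₁/k₂)·C_A^1.5.
= (0.211×4.800^1.5) / (0.626) = 2.219/0.6260 = 3.54.
Since the desired path is higher order in A, keeping C_A high (PFR or concentrated feed) favours B.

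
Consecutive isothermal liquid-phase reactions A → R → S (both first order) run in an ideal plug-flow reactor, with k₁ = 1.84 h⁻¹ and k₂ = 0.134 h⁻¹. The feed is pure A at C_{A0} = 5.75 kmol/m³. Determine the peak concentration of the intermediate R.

Evaluating C_R at τ_opt = ln(k₂/k₁)/(k₂−k₁) gives C_{R,max}/C_{A0} = (k₁/k₂)^[k₂/(k₂−k₁)].
= (1.84/0.134)^(0.134/(0.134−1.84)) = (13.73)^(-0.07855) = 0.8140.
C_{R,max} = 0.8140×5.75 = 4.68 kmol/m³.

4.68 kmol/m³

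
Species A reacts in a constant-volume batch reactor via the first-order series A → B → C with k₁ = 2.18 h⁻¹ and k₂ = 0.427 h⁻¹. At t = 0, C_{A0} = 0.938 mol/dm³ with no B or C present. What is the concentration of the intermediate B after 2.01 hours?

The intermediate concentration in a first-order A→B→C sequence is C_B = k₁C_{A0}(e^(−k₁t) − e^(−k₂t))/(k₂−k₁).
e^(−k₁t) = e^(−2.18×2.01) = e^(−4.382) = 0.01250; e^(−k₂t) = e^(−0.8583) = 0.4239.
C_B = 2.18×0.938/(0.427−2.18) × (0.01250−0.4239) = (-1.166)×(-0.4114) = 0.4799 mol/dm³.

0.480 mol/dm³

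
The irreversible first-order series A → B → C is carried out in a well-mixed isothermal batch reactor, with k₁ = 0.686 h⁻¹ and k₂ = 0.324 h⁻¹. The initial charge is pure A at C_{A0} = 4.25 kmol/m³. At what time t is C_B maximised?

The intermediate peaks when r₁ = r₂, i.e. k₁e^(−k₁t) = k₂e^(−k₂t), giving t_opt = ln(k₂/k₁)/(k₂−k₁).
= ln(0.324/0.686)/(0.324−0.686) = ln(0.4723)/-0.3620 = -0.7501/-0.3620 = 2.07 h.

2.07 h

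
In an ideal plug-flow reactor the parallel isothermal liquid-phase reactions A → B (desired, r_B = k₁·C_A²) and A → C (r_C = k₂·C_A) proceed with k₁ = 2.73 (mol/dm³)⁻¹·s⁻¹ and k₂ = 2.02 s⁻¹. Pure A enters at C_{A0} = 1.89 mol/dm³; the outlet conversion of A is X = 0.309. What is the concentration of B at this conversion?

C_A = C_{A0}(1−X) = 1.306 mol/dm³.
Along a PFR/batch, dC_C/dC_A = −r_C/(r_B+r_C) = −k₂/(k₂+k₁·C_A).
Integrating from C_{A0} to C_A: C_C = (2.02/2.73)·ln[(2.02+2.73·1.89)/(2.02+2.73·1.31)] = 0.7399·ln(7.180/5.585) = 0.1858 mol/dm³.
Then C_B = (C_{A0}−C_A) − C_C = 0.5840 − 0.1858 = 0.3982 mol/dm³.

0.398 mol/dm³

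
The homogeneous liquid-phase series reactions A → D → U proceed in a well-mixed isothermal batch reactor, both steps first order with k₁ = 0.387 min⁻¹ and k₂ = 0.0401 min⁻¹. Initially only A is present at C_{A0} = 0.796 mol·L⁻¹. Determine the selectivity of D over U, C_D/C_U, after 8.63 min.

Solving the coupled first-order balances gives C_D(t) = [k₁/(k₂−k₁)]·C_{A0}·(e^(−k₁t) − e^(−k₂t)).
e^(−k₁t) = e^(−0.387×8.63) = e^(−3.340) = 0.03544; e^(−k₂t) = e^(−0.3461) = 0.7075.
C_D = 0.387×0.796/(0.0401−0.387) × (0.03544−0.7075) = (-0.8880)×(-0.6720) = 0.5968 mol·L⁻¹.
C_A = C_{A0}e^(−k₁t) = 0.02821 mol·L⁻¹, so C_U = C_{A0}−C_A−C_D = 0.1710 mol·L⁻¹; C_D/C_U = 3.49.

3.49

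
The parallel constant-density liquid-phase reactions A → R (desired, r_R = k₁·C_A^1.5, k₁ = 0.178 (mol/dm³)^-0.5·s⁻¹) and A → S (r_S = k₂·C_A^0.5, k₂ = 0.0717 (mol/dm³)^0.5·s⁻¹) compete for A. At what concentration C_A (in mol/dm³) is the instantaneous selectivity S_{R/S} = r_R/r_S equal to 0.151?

0.0608 mol/dm³

S_{R/S} = (k₁/k₂)·C_A ⇒ C_A = S·k₂/k₁.
= 0.151×0.0717/0.178 = 0.0608 mol/dm³.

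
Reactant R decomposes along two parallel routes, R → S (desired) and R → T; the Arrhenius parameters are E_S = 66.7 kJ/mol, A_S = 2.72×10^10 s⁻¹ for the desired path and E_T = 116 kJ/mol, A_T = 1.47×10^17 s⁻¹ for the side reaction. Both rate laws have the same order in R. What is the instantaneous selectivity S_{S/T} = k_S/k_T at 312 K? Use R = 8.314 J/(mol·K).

Since both paths have the same order in R, the concentration cancels and S_{S/T} = k_S/k_T = (A_S/A_T)·exp[(E_T−E_S)/(RT)].
(E_T−E_S)/(RT) = (116−66.7)×10³/(8.314×312) = 49300/2594 = 19.01.
k_S/k_T = (2.72×10^10/1.47×10^17)·exp(19.01) = 1.850×10^-7 × 1.795×10^8 = 33.2.

33.2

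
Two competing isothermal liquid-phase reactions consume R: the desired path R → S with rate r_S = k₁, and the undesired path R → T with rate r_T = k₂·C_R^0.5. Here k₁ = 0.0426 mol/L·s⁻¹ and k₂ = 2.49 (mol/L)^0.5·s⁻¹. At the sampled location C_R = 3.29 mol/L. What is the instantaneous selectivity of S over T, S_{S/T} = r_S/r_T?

0.00943

S_{S/T} = r_S/r_T = (k₁)/(k₂·C_R^0.5) = (k₁/k₂)·C_R^-0.5.
= (0.0426) / (2.49×3.290^0.5) = 0.04260/4.516 = 0.00943.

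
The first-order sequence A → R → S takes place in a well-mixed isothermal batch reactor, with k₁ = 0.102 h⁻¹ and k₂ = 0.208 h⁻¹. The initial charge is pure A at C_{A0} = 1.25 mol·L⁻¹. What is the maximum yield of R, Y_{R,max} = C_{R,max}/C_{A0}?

0.247

Evaluating C_R at t_opt = ln(k₂/k₁)/(k₂−k₁) gives C_{R,max}/C_{A0} = (k₁/k₂)^[k₂/(k₂−k₁)].
= (0.102/0.208)^(0.208/(0.208−0.102)) = (0.4904)^(1.962) = 0.2470.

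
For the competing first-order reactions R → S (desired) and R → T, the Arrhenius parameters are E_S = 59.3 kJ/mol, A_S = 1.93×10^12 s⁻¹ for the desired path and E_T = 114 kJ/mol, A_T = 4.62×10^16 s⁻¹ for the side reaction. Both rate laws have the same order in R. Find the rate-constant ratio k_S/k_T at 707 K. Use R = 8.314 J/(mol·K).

0.460

Since both paths have the same order in R, the concentration cancels and S_{S/T} = k_S/k_T = (A_S/A_T)·exp[(E_T−E_S)/(RT)].
(E_T−E_S)/(RT) = (114−59.3)×10³/(8.314×707) = 54700/5878 = 9.306.
k_S/k_T = (1.93×10^12/4.62×10^16)·exp(9.306) = 4.177×10^-5 × 11003 = 0.460.
Since E_S < E_T, lowering the temperature improves selectivity toward S.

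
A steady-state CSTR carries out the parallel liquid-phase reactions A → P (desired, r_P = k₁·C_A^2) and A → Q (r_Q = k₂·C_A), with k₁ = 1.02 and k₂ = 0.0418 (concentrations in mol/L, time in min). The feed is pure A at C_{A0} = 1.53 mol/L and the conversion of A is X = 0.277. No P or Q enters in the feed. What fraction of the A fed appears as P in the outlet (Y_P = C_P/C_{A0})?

0.267

Exit C_A = C_{A0}(1−X) = 1.53×0.723 = 1.106 mol/L.
In a CSTR the entire volume is at exit conditions, so r_P = 1.02×1.106^2 = 1.248 and r_Q = 0.0418×1.106 = 0.04624.
Fraction of consumed A going to P: r_P/(r_P+r_Q) = 0.9643.
C_P = 0.9643·C_{A0}·X = 0.9643×1.53×0.277 = 0.409 mol/L; Y_P = C_P/C_{A0} = 0.267.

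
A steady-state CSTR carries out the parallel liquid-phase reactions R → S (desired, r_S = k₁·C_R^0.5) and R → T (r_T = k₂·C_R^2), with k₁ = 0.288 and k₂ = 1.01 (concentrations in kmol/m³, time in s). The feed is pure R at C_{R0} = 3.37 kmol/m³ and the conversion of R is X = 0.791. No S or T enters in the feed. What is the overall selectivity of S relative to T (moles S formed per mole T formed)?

Exit C_R = C_{R0}(1−X) = 3.37×0.209 = 0.7043 kmol/m³.
Rates in a CSTR are evaluated at the outlet concentration: r_S = 0.288×0.7043^0.5 = 0.2417, r_T = 1.01×0.7043^2 = 0.5010.
Overall selectivity = C_S/C_T = r_Sτ/(r_Tτ) = r_S/r_T = 0.482.

0.482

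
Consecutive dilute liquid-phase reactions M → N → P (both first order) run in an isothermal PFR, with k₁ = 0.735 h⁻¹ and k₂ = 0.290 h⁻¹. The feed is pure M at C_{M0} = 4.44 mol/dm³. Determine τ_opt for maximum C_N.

The intermediate peaks when r₁ = r₂, i.e. k₁e^(−k₁τ) = k₂e^(−k₂τ), giving τ_opt = ln(k₂/k₁)/(k₂−k₁).
= ln(0.290/0.735)/(0.290−0.735) = ln(0.3946)/-0.4450 = -0.9300/-0.4450 = 2.09 h.

2.09 h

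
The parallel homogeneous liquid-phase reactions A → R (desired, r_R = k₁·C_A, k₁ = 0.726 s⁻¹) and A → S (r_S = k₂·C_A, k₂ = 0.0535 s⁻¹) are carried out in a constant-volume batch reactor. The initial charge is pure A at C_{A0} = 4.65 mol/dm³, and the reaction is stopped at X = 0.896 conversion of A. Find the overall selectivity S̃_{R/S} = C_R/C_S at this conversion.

13.6

C_A = C_{A0}(1−X) = 0.4836 mol/dm³.
Both paths are first order in A, so the instantaneous fraction to R is constant: dC_R/d(−C_A) = k₁/(k₁+k₂) = 0.9314.
C_R = 0.9314·(C_{A0}−C_A) = 0.9314×4.166 = 3.88 mol/dm³.
C_S = (C_{A0}−C_A)−C_R = 0.2860 mol/dm³; S̃_{R/S} = 3.880/0.2860 = 13.6.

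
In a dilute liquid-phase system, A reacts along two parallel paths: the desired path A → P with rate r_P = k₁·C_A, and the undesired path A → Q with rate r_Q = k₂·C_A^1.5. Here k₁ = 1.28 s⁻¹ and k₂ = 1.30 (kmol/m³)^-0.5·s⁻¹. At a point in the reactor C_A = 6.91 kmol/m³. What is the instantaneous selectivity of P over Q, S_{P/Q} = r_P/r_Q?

0.375

S_{P/Q} = r_P/r_Q = (k₁·C_A)/(k₂·C_A^1.5) = (k₁/k₂)·C_A^-0.5.
= (1.28×6.910) / (1.30×6.910^1.5) = 8.845/23.61 = 0.375.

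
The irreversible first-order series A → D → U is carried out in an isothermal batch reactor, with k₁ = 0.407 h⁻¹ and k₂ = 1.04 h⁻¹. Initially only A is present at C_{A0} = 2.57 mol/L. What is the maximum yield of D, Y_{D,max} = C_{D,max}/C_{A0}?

0.214

For a first-order series the maximum intermediate yield is C_{D,max}/C_{A0} = (k₁/k₂)^[k₂/(k₂−k₁)].
= (0.407/1.04)^(1.04/(1.04−0.407)) = (0.3913)^(1.643) = 0.2141.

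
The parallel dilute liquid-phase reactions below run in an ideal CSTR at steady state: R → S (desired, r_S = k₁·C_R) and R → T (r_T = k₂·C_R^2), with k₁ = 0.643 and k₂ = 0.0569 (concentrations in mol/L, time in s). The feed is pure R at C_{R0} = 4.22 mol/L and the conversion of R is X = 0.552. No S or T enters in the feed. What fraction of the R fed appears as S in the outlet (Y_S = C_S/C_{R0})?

Exit C_R = C_{R0}(1−X) = 4.22×0.448 = 1.891 mol/L.
A CSTR operates uniformly at the exit composition, giving r_S = 1.216 and r_T = 0.2034 (each k·C_R^n at C_R = 1.891).
Fraction of consumed R going to S: r_S/(r_S+r_T) = 0.8567.
C_S = 0.8567·C_{R0}·X = 0.8567×4.22×0.552 = 2.00 mol/L; Y_S = C_S/C_{R0} = 0.473.

0.473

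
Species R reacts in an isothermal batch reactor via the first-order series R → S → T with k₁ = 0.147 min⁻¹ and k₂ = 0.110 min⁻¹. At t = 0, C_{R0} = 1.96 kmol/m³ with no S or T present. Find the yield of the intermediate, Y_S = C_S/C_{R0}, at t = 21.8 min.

0.200

Solving the coupled first-order balances gives C_S(t) = [k₁/(k₂−k₁)]·C_{R0}·(e^(−k₁t) − e^(−k₂t)).
e^(−k₁t) = e^(−0.147×21.8) = e^(−3.205) = 0.04058; e^(−k₂t) = e^(−2.398) = 0.09090.
C_S = 0.147×1.96/(0.110−0.147) × (0.04058−0.09090) = (-7.787)×(-0.05032) = 0.3919 kmol/m³.
Y_S = C_S/C_{R0} = 0.3919/1.96 = 0.200.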